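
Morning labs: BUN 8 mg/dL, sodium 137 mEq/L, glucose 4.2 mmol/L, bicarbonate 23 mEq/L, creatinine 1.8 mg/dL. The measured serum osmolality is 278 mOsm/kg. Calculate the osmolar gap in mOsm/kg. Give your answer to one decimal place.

-3.1 mOsm/kg

Calculated osmolality = 2·Na + glucose + BUN/2.8
= 2·137 + 4.2 + 8/2.8
= 274 + 4.20 + 2.86
= 281.06 mOsm/kg ≈ 281.1 mOsm/kg
Osmolar gap = measured − calculated = 278 − 281.1 = -3.1 mOsm/kg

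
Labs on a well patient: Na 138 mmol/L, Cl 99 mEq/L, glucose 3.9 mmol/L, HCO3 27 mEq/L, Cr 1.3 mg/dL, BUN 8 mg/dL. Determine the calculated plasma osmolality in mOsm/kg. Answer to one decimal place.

282.8 mOsm/kg

Calculated osmolality = 2·Na + glucose + BUN/2.8
= 2·138 + 3.9 + 8/2.8
= 276 + 3.90 + 2.86
= 282.76 mOsm/kg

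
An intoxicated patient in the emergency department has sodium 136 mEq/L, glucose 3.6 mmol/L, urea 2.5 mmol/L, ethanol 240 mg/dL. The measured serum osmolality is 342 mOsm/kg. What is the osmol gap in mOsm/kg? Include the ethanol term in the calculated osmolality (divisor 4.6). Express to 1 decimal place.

Calculated osmolality = 2·Na + glucose + urea + ethanol/4.6
= 2·136 + 3.6 + 2.5 + 240/4.6
= 272 + 3.60 + 2.50 + 52.17
= 330.27 mOsm/kg ≈ 330.3 mOsm/kg
Osmolar gap = measured − calculated = 342 − 330.3 = 11.7 mOsm/kg

11.7 mOsm/kg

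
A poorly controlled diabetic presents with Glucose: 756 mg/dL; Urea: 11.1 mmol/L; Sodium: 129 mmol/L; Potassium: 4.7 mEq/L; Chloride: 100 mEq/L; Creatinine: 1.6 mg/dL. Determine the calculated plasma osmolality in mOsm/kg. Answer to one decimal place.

311.1 mOsm/kg

Calculated osmolality = 2·Na + glucose/18 + urea
= 2·129 + 756/18 + 11.1
= 258 + 42 + 11.10
= 311.1 mOsm/kg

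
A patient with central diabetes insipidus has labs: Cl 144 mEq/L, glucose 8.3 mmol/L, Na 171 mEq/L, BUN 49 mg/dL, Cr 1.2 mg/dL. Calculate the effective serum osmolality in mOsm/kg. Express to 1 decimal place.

350.3 mOsm/kg

Effective osmolality excludes urea (freely permeant across cell membranes):
2·Na + glucose
= 2·171 + 8.3
= 342 + 8.3
= 350.3 mOsm/kg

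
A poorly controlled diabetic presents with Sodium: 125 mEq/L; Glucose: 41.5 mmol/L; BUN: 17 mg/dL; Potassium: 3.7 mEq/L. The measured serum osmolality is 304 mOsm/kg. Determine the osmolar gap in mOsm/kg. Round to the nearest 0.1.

Calculated osmolality = 2·Na + glucose + BUN/2.8
= 2·125 + 41.5 + 17/2.8
= 250 + 41.50 + 6.07
= 297.57 mOsm/kg ≈ 297.6 mOsm/kg
Osmolar gap = measured − calculated = 304 − 297.6 = 6.4 mOsm/kg

6.4 mOsm/kg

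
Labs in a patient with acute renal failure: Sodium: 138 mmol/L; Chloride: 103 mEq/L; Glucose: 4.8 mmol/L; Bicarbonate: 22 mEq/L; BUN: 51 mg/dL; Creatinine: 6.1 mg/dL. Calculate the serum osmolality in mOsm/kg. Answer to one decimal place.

299.0 mOsm/kg

Calculated osmolality = 2·Na + glucose + BUN/2.8
= 2·138 + 4.8 + 51/2.8
= 276 + 4.80 + 18.21
= 299.01 mOsm/kg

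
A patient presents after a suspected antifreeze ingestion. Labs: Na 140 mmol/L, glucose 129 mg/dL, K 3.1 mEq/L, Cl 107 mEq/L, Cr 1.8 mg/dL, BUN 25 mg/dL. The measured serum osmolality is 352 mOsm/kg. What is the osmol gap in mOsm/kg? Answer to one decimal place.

55.9 mOsm/kg

Calculated osmolality = 2·Na + glucose/18 + BUN/2.8
= 2·140 + 129/18 + 25/2.8
= 280 + 7.17 + 8.93
= 296.1 mOsm/kg ≈ 296.1 mOsm/kg
Osmolar gap = measured − calculated = 352 − 296.1 = 55.9 mOsm/kg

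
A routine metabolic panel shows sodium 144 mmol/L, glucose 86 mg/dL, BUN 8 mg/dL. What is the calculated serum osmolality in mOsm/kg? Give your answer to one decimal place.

Calculated osmolality = 2·Na + glucose/18 + BUN/2.8
= 2·144 + 86/18 + 8/2.8
= 288 + 4.78 + 2.86
= 295.64 mOsm/kg

295.6 mOsm/kg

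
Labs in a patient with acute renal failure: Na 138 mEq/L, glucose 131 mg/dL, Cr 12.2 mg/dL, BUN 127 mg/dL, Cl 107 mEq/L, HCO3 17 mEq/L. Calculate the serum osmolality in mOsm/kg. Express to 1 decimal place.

328.6 mOsm/kg

Calculated osmolality = 2·Na + glucose/18 + BUN/2.8
= 2·138 + 131/18 + 127/2.8
= 276 + 7.28 + 45.36
= 328.64 mOsm/kg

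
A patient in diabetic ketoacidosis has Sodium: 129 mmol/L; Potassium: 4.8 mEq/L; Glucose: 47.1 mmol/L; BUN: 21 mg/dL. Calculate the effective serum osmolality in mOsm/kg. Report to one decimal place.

305.1 mOsm/kg

Effective osmolality excludes urea (freely permeant across cell membranes):
2·Na + glucose
= 2·129 + 47.1
= 258 + 47.1
= 305.1 mOsm/kg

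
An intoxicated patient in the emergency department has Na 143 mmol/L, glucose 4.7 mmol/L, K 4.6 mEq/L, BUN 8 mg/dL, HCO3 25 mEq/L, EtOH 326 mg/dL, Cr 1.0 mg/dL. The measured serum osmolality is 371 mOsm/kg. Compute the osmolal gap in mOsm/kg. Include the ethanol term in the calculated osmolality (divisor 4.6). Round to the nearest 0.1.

Calculated osmolality = 2·Na + glucose + BUN/2.8 + ethanol/4.6
= 2·143 + 4.7 + 8/2.8 + 326/4.6
= 286 + 4.70 + 2.86 + 70.87
= 364.43 mOsm/kg ≈ 364.4 mOsm/kg
Osmolar gap = measured − calculated = 371 − 364.4 = 6.6 mOsm/kg

6.6 mOsm/kg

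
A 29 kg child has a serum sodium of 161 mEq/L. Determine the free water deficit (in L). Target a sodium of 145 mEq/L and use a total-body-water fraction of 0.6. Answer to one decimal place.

1.9 L

TBW = 0.6 · 29 = 17.4 L
Free water deficit = TBW · (Na/145 − 1)
= 17.4 · (161/145 − 1)
= 17.4 · 0.1103
= 1.92 L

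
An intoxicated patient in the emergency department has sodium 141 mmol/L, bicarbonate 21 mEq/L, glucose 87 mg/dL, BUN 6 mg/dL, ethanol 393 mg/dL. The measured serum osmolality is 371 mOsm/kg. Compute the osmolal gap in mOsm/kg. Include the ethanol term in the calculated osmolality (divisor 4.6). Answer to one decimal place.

-3.4 mOsm/kg

Calculated osmolality = 2·Na + glucose/18 + BUN/2.8 + ethanol/4.6
= 2·141 + 87/18 + 6/2.8 + 393/4.6
= 282 + 4.83 + 2.14 + 85.43
= 374.4 mOsm/kg ≈ 374.4 mOsm/kg
Osmolar gap = measured − calculated = 371 − 374.4 = -3.4 mOsm/kg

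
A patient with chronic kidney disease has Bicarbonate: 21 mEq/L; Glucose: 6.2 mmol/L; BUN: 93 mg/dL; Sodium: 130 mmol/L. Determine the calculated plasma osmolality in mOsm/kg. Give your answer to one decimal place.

299.4 mOsm/kg

Calculated osmolality = 2·Na + glucose + BUN/2.8
= 2·130 + 6.2 + 93/2.8
= 260 + 6.20 + 33.21
= 299.41 mOsm/kg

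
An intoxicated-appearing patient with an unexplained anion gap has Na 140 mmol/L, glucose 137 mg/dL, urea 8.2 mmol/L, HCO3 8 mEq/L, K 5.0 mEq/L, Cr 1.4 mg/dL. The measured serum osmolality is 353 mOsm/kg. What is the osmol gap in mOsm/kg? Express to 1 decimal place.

57.2 mOsm/kg

Calculated osmolality = 2·Na + glucose/18 + urea
= 2·140 + 137/18 + 8.2
= 280 + 7.61 + 8.20
= 295.81 mOsm/kg ≈ 295.8 mOsm/kg
Osmolar gap = measured − calculated = 353 − 295.8 = 57.2 mOsm/kg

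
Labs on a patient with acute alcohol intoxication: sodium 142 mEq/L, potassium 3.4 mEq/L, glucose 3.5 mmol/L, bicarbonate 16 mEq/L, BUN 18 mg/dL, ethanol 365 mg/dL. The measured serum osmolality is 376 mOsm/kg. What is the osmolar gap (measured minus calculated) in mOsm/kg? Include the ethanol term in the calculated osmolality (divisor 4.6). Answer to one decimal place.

2.7 mOsm/kg

Calculated osmolality = 2·Na + glucose + BUN/2.8 + ethanol/4.6
= 2·142 + 3.5 + 18/2.8 + 365/4.6
= 284 + 3.50 + 6.43 + 79.35
= 373.28 mOsm/kg ≈ 373.3 mOsm/kg
Osmolar gap = measured − calculated = 376 − 373.3 = 2.7 mOsm/kg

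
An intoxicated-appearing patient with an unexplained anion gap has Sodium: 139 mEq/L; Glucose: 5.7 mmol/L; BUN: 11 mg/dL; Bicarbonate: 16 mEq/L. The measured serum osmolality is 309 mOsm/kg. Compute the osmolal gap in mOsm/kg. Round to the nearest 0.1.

Calculated osmolality = 2·Na + glucose + BUN/2.8
= 2·139 + 5.7 + 11/2.8
= 278 + 5.70 + 3.93
= 287.63 mOsm/kg ≈ 287.6 mOsm/kg
Osmolar gap = measured − calculated = 309 − 287.6 = 21.4 mOsm/kg

21.4 mOsm/kg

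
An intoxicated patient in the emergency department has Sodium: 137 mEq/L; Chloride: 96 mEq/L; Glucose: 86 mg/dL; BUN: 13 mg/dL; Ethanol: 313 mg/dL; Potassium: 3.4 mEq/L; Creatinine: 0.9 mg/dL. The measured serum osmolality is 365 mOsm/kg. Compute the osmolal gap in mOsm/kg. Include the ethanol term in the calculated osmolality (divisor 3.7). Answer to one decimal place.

-3.0 mOsm/kg

Calculated osmolality = 2·Na + glucose/18 + BUN/2.8 + ethanol/3.7
= 2·137 + 86/18 + 13/2.8 + 313/3.7
= 274 + 4.78 + 4.64 + 84.59
= 368.01 mOsm/kg ≈ 368.0 mOsm/kg
Osmolar gap = measured − calculated = 365 − 368.0 = -3.0 mOsm/kg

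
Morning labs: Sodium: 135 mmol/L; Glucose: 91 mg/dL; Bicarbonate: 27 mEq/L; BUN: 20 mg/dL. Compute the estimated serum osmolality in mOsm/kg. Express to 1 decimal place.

Calculated osmolality = 2·Na + glucose/18 + BUN/2.8
= 2·135 + 91/18 + 20/2.8
= 270 + 5.06 + 7.14
= 282.2 mOsm/kg

282.2 mOsm/kg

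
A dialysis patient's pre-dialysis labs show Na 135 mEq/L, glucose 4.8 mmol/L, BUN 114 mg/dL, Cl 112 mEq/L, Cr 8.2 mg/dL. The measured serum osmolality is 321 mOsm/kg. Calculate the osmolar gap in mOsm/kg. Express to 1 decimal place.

5.5 mOsm/kg

Calculated osmolality = 2·Na + glucose + BUN/2.8
= 2·135 + 4.8 + 114/2.8
= 270 + 4.80 + 40.71
= 315.51 mOsm/kg ≈ 315.5 mOsm/kg
Osmolar gap = measured − calculated = 321 − 315.5 = 5.5 mOsm/kg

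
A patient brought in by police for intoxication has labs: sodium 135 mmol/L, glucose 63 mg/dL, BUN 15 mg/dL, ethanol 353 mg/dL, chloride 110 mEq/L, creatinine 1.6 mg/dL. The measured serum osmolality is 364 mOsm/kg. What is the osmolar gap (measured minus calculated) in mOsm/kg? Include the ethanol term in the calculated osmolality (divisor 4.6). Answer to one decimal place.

8.4 mOsm/kg

Calculated osmolality = 2·Na + glucose/18 + BUN/2.8 + ethanol/4.6
= 2·135 + 63/18 + 15/2.8 + 353/4.6
= 270 + 3.50 + 5.36 + 76.74
= 355.6 mOsm/kg ≈ 355.6 mOsm/kg
Osmolar gap = measured − calculated = 364 − 355.6 = 8.4 mOsm/kg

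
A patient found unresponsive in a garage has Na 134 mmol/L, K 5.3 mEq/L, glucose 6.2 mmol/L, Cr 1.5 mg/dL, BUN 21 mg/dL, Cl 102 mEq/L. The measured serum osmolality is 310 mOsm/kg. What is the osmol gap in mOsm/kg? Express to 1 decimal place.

28.3 mOsm/kg

Calculated osmolality = 2·Na + glucose + BUN/2.8
= 2·134 + 6.2 + 21/2.8
= 268 + 6.20 + 7.50
= 281.7 mOsm/kg ≈ 281.7 mOsm/kg
Osmolar gap = measured − calculated = 310 − 281.7 = 28.3 mOsm/kg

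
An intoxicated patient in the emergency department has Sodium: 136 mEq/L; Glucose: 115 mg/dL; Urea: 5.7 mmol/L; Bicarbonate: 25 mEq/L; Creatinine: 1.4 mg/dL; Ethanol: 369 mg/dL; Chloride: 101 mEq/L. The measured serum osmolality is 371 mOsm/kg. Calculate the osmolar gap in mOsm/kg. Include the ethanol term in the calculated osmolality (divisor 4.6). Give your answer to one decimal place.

Calculated osmolality = 2·Na + glucose/18 + urea + ethanol/4.6
= 2·136 + 115/18 + 5.7 + 369/4.6
= 272 + 6.39 + 5.70 + 80.22
= 364.31 mOsm/kg ≈ 364.3 mOsm/kg
Osmolar gap = measured − calculated = 371 − 364.3 = 6.7 mOsm/kg

6.7 mOsm/kg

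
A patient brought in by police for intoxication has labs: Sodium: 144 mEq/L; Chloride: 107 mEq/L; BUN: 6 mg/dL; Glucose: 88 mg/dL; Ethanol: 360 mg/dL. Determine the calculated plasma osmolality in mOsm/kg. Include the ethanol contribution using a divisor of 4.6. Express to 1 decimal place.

Calculated osmolality = 2·Na + glucose/18 + BUN/2.8 + ethanol/4.6
= 2·144 + 88/18 + 6/2.8 + 360/4.6
= 288 + 4.89 + 2.14 + 78.26
= 373.29 mOsm/kg

373.3 mOsm/kg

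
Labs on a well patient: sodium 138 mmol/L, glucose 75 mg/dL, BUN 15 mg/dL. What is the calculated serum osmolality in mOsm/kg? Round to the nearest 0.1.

285.5 mOsm/kg

Calculated osmolality = 2·Na + glucose/18 + BUN/2.8
= 2·138 + 75/18 + 15/2.8
= 276 + 4.17 + 5.36
= 285.53 mOsm/kg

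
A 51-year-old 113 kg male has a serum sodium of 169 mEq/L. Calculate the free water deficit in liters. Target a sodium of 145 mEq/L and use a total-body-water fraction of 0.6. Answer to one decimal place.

11.2 L

TBW = 0.6 · 113 = 67.8 L
Free water deficit = TBW · (Na/145 − 1)
= 67.8 · (169/145 − 1)
= 67.8 · 0.1655
= 11.22 L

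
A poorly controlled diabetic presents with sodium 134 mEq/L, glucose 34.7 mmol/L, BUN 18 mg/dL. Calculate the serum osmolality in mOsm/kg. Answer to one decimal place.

Calculated osmolality = 2·Na + glucose + BUN/2.8
= 2·134 + 34.7 + 18/2.8
= 268 + 34.70 + 6.43
= 309.13 mOsm/kg

309.1 mOsm/kg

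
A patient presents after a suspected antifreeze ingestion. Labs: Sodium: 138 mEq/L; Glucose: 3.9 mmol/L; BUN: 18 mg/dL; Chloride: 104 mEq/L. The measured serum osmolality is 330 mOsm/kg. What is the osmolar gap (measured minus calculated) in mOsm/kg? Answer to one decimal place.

43.7 mOsm/kg

Calculated osmolality = 2·Na + glucose + BUN/2.8
= 2·138 + 3.9 + 18/2.8
= 276 + 3.90 + 6.43
= 286.33 mOsm/kg ≈ 286.3 mOsm/kg
Osmolar gap = measured − calculated = 330 − 286.3 = 43.7 mOsm/kg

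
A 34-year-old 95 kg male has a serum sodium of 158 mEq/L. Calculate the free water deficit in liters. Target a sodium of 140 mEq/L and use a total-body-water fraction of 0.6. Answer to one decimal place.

7.3 L

TBW = 0.6 · 95 = 57 L
Free water deficit = TBW · (Na/140 − 1)
= 57 · (158/140 − 1)
= 57 · 0.1286
= 7.33 L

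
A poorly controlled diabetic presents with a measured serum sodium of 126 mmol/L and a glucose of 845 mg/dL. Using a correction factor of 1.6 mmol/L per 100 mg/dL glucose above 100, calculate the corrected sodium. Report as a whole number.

138 mmol/L

Corrected Na = measured Na + 1.6 · (glucose − 100)/100
= 126 + 1.6 · (845 − 100)/100
= 126 + 11.9
= 137.9 mmol/L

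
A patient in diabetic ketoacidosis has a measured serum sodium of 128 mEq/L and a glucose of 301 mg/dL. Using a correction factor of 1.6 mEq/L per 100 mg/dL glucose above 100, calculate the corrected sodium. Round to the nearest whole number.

Corrected Na = measured Na + 1.6 · (glucose − 100)/100
= 128 + 1.6 · (301 − 100)/100
= 128 + 3.2
= 131.2 mEq/L

131 mEq/L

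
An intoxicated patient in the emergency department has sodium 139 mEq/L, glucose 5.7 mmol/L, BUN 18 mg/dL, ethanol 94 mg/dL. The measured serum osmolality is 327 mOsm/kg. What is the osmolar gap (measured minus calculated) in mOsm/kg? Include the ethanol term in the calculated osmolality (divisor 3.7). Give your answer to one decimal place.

Calculated osmolality = 2·Na + glucose + BUN/2.8 + ethanol/3.7
= 2·139 + 5.7 + 18/2.8 + 94/3.7
= 278 + 5.70 + 6.43 + 25.41
= 315.54 mOsm/kg ≈ 315.5 mOsm/kg
Osmolar gap = measured − calculated = 327 − 315.5 = 11.5 mOsm/kg

11.5 mOsm/kg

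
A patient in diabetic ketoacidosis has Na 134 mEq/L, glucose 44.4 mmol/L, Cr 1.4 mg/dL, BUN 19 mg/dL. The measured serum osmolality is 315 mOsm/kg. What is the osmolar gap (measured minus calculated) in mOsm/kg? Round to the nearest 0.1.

Calculated osmolality = 2·Na + glucose + BUN/2.8
= 2·134 + 44.4 + 19/2.8
= 268 + 44.40 + 6.79
= 319.19 mOsm/kg ≈ 319.2 mOsm/kg
Osmolar gap = measured − calculated = 315 − 319.2 = -4.2 mOsm/kg

-4.2 mOsm/kg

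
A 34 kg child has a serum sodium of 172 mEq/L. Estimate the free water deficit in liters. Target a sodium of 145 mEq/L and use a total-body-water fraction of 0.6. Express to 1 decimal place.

TBW = 0.6 · 34 = 20.4 L
Free water deficit = TBW · (Na/145 − 1)
= 20.4 · (172/145 − 1)
= 20.4 · 0.1862
= 3.8 L

3.8 L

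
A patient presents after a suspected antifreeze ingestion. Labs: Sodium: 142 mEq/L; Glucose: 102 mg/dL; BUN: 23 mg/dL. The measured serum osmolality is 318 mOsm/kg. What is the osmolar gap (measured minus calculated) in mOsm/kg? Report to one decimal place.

Calculated osmolality = 2·Na + glucose/18 + BUN/2.8
= 2·142 + 102/18 + 23/2.8
= 284 + 5.67 + 8.21
= 297.88 mOsm/kg ≈ 297.9 mOsm/kg
Osmolar gap = measured − calculated = 318 − 297.9 = 20.1 mOsm/kg

20.1 mOsm/kg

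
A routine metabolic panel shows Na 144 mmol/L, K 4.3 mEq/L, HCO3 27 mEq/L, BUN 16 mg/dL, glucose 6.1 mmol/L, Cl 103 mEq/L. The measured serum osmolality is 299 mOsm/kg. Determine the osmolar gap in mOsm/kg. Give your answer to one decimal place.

-0.8 mOsm/kg

Calculated osmolality = 2·Na + glucose + BUN/2.8
= 2·144 + 6.1 + 16/2.8
= 288 + 6.10 + 5.71
= 299.81 mOsm/kg ≈ 299.8 mOsm/kg
Osmolar gap = measured − calculated = 299 − 299.8 = -0.8 mOsm/kg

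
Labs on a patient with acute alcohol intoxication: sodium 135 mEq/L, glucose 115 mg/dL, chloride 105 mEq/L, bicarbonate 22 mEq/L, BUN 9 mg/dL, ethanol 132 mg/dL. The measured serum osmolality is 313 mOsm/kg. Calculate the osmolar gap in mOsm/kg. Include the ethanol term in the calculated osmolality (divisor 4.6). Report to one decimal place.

4.7 mOsm/kg

Calculated osmolality = 2·Na + glucose/18 + BUN/2.8 + ethanol/4.6
= 2·135 + 115/18 + 9/2.8 + 132/4.6
= 270 + 6.39 + 3.21 + 28.70
= 308.3 mOsm/kg ≈ 308.3 mOsm/kg
Osmolar gap = measured − calculated = 313 − 308.3 = 4.7 mOsm/kg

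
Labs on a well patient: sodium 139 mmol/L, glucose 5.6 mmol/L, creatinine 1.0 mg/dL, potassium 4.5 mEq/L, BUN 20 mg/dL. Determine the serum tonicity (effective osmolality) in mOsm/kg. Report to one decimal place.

Effective osmolality excludes urea (freely permeant across cell membranes):
2·Na + glucose
= 2·139 + 5.6
= 278 + 5.6
= 283.6 mOsm/kg

283.6 mOsm/kg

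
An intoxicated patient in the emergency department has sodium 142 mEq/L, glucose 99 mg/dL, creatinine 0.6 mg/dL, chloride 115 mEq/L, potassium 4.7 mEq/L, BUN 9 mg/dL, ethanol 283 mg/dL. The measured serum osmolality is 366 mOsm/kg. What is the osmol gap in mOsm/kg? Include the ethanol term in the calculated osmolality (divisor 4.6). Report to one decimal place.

11.8 mOsm/kg

Calculated osmolality = 2·Na + glucose/18 + BUN/2.8 + ethanol/4.6
= 2·142 + 99/18 + 9/2.8 + 283/4.6
= 284 + 5.50 + 3.21 + 61.52
= 354.23 mOsm/kg ≈ 354.2 mOsm/kg
Osmolar gap = measured − calculated = 366 − 354.2 = 11.8 mOsm/kg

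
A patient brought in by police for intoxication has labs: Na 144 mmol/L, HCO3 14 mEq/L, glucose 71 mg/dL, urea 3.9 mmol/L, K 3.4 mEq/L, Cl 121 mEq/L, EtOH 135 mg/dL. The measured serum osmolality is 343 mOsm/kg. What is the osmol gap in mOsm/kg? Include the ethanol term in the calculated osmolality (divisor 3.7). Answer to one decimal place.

Calculated osmolality = 2·Na + glucose/18 + urea + ethanol/3.7
= 2·144 + 71/18 + 3.9 + 135/3.7
= 288 + 3.94 + 3.90 + 36.49
= 332.33 mOsm/kg ≈ 332.3 mOsm/kg
Osmolar gap = measured − calculated = 343 − 332.3 = 10.7 mOsm/kg

10.7 mOsm/kg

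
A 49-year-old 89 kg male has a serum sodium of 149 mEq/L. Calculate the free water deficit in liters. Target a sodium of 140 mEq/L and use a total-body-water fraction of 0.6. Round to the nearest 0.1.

3.4 L

TBW = 0.6 · 89 = 53.4 L
Free water deficit = TBW · (Na/140 − 1)
= 53.4 · (149/140 − 1)
= 53.4 · 0.0643
= 3.43 L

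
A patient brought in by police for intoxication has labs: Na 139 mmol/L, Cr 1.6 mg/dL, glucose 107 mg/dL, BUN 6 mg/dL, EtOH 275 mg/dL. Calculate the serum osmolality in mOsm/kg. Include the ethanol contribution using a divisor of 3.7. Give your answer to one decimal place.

360.4 mOsm/kg

Calculated osmolality = 2·Na + glucose/18 + BUN/2.8 + ethanol/3.7
= 2·139 + 107/18 + 6/2.8 + 275/3.7
= 278 + 5.94 + 2.14 + 74.32
= 360.4 mOsm/kg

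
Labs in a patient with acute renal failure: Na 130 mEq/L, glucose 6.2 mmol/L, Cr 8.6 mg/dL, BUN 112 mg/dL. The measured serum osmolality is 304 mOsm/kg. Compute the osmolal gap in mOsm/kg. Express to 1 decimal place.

-2.2 mOsm/kg

Calculated osmolality = 2·Na + glucose + BUN/2.8
= 2·130 + 6.2 + 112/2.8
= 260 + 6.20 + 40
= 306.2 mOsm/kg ≈ 306.2 mOsm/kg
Osmolar gap = measured − calculated = 304 − 306.2 = -2.2 mOsm/kg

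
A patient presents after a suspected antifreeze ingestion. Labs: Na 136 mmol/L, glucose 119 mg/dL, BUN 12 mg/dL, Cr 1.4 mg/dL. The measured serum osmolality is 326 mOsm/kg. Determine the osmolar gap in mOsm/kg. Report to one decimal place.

Calculated osmolality = 2·Na + glucose/18 + BUN/2.8
= 2·136 + 119/18 + 12/2.8
= 272 + 6.61 + 4.29
= 282.9 mOsm/kg ≈ 282.9 mOsm/kg
Osmolar gap = measured − calculated = 326 − 282.9 = 43.1 mOsm/kg

43.1 mOsm/kg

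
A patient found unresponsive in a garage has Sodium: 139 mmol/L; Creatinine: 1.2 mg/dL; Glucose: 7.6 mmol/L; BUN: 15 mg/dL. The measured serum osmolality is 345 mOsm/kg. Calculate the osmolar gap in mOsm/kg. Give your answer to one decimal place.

Calculated osmolality = 2·Na + glucose + BUN/2.8
= 2·139 + 7.6 + 15/2.8
= 278 + 7.60 + 5.36
= 290.96 mOsm/kg ≈ 291.0 mOsm/kg
Osmolar gap = measured − calculated = 345 − 291.0 = 54.0 mOsm/kg

54.0 mOsm/kg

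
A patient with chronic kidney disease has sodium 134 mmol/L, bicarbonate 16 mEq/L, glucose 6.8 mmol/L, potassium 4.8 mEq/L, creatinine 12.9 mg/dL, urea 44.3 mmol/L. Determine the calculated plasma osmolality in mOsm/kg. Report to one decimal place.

319.1 mOsm/kg

Calculated osmolality = 2·Na + glucose + urea
= 2·134 + 6.8 + 44.3
= 268 + 6.80 + 44.30
= 319.1 mOsm/kg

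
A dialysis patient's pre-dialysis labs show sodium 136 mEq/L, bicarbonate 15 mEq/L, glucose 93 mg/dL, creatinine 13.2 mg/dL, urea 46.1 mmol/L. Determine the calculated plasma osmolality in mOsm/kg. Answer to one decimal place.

323.3 mOsm/kg

Calculated osmolality = 2·Na + glucose/18 + urea
= 2·136 + 93/18 + 46.1
= 272 + 5.17 + 46.10
= 323.27 mOsm/kg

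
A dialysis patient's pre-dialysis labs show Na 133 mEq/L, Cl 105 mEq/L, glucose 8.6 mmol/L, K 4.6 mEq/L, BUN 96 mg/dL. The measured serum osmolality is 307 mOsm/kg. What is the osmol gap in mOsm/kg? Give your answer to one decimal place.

-1.9 mOsm/kg

Calculated osmolality = 2·Na + glucose + BUN/2.8
= 2·133 + 8.6 + 96/2.8
= 266 + 8.60 + 34.29
= 308.89 mOsm/kg ≈ 308.9 mOsm/kg
Osmolar gap = measured − calculated = 307 − 308.9 = -1.9 mOsm/kg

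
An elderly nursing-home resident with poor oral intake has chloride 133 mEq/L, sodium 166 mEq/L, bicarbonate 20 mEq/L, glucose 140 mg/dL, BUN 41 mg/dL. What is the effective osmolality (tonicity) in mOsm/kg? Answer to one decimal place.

Effective osmolality excludes urea (freely permeant across cell membranes):
2·Na + glucose/18
= 2·166 + 140/18
= 332 + 7.78
= 339.78 mOsm/kg

339.8 mOsm/kg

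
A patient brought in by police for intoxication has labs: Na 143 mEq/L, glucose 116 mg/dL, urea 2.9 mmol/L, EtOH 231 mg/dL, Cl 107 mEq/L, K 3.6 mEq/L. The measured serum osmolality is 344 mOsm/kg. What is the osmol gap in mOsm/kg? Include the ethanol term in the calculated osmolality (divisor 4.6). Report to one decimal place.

Calculated osmolality = 2·Na + glucose/18 + urea + ethanol/4.6
= 2·143 + 116/18 + 2.9 + 231/4.6
= 286 + 6.44 + 2.90 + 50.22
= 345.56 mOsm/kg ≈ 345.6 mOsm/kg
Osmolar gap = measured − calculated = 344 − 345.6 = -1.6 mOsm/kg

-1.6 mOsm/kg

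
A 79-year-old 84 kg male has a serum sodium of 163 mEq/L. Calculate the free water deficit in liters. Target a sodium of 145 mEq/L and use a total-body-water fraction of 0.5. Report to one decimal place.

5.2 L

TBW = 0.5 · 84 = 42 L
Free water deficit = TBW · (Na/145 − 1)
= 42 · (163/145 − 1)
= 42 · 0.1241
= 5.21 L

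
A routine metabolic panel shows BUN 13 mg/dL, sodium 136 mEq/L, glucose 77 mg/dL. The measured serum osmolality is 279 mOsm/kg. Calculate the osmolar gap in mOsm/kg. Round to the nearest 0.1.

-1.9 mOsm/kg

Calculated osmolality = 2·Na + glucose/18 + BUN/2.8
= 2·136 + 77/18 + 13/2.8
= 272 + 4.28 + 4.64
= 280.92 mOsm/kg ≈ 280.9 mOsm/kg
Osmolar gap = measured − calculated = 279 − 280.9 = -1.9 mOsm/kg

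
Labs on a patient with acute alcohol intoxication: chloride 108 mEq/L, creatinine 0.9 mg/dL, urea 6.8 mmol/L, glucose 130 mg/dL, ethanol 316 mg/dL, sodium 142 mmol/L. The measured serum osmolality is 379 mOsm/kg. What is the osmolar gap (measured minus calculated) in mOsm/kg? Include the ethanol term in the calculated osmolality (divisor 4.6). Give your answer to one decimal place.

Calculated osmolality = 2·Na + glucose/18 + urea + ethanol/4.6
= 2·142 + 130/18 + 6.8 + 316/4.6
= 284 + 7.22 + 6.80 + 68.70
= 366.72 mOsm/kg ≈ 366.7 mOsm/kg
Osmolar gap = measured − calculated = 379 − 366.7 = 12.3 mOsm/kg

12.3 mOsm/kg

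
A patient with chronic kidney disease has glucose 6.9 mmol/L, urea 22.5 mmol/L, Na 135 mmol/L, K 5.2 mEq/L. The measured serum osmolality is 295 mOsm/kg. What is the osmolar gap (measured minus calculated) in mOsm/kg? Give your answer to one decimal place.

Calculated osmolality = 2·Na + glucose + urea
= 2·135 + 6.9 + 22.5
= 270 + 6.90 + 22.50
= 299.4 mOsm/kg ≈ 299.4 mOsm/kg
Osmolar gap = measured − calculated = 295 − 299.4 = -4.4 mOsm/kg

-4.4 mOsm/kg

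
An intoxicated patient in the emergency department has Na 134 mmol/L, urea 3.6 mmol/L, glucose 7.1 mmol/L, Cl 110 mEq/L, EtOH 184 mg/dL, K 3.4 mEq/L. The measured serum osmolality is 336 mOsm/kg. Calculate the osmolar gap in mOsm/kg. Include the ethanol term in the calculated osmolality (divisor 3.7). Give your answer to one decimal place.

7.6 mOsm/kg

Calculated osmolality = 2·Na + glucose + urea + ethanol/3.7
= 2·134 + 7.1 + 3.6 + 184/3.7
= 268 + 7.10 + 3.60 + 49.73
= 328.43 mOsm/kg ≈ 328.4 mOsm/kg
Osmolar gap = measured − calculated = 336 − 328.4 = 7.6 mOsm/kg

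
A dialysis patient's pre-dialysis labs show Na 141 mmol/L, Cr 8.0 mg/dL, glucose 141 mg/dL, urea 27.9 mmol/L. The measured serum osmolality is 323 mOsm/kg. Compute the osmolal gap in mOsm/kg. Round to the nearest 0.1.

Calculated osmolality = 2·Na + glucose/18 + urea
= 2·141 + 141/18 + 27.9
= 282 + 7.83 + 27.90
= 317.73 mOsm/kg ≈ 317.7 mOsm/kg
Osmolar gap = measured − calculated = 323 − 317.7 = 5.3 mOsm/kg

5.3 mOsm/kg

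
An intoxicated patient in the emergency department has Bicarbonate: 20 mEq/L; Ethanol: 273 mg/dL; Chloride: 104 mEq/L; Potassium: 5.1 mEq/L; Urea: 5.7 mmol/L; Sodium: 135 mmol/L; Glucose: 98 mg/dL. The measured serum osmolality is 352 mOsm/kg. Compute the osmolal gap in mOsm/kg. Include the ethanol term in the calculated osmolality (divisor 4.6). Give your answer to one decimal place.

Calculated osmolality = 2·Na + glucose/18 + urea + ethanol/4.6
= 2·135 + 98/18 + 5.7 + 273/4.6
= 270 + 5.44 + 5.70 + 59.35
= 340.49 mOsm/kg ≈ 340.5 mOsm/kg
Osmolar gap = measured − calculated = 352 − 340.5 = 11.5 mOsm/kg

11.5 mOsm/kg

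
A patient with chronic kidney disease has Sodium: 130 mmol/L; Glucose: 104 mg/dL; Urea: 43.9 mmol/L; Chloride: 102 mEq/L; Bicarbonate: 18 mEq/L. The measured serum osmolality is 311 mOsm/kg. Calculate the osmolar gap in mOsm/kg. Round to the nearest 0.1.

1.3 mOsm/kg

Calculated osmolality = 2·Na + glucose/18 + urea
= 2·130 + 104/18 + 43.9
= 260 + 5.78 + 43.90
= 309.68 mOsm/kg ≈ 309.7 mOsm/kg
Osmolar gap = measured − calculated = 311 − 309.7 = 1.3 mOsm/kg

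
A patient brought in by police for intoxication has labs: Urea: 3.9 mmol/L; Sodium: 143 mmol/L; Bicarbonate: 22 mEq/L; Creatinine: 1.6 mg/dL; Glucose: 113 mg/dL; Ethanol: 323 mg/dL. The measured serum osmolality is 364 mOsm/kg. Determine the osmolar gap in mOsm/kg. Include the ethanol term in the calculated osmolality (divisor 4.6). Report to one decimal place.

Calculated osmolality = 2·Na + glucose/18 + urea + ethanol/4.6
= 2·143 + 113/18 + 3.9 + 323/4.6
= 286 + 6.28 + 3.90 + 70.22
= 366.4 mOsm/kg ≈ 366.4 mOsm/kg
Osmolar gap = measured − calculated = 364 − 366.4 = -2.4 mOsm/kg

-2.4 mOsm/kg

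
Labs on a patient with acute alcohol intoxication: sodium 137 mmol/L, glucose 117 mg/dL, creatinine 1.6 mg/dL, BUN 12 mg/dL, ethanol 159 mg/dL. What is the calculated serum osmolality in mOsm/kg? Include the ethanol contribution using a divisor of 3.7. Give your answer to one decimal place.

Calculated osmolality = 2·Na + glucose/18 + BUN/2.8 + ethanol/3.7
= 2·137 + 117/18 + 12/2.8 + 159/3.7
= 274 + 6.50 + 4.29 + 42.97
= 327.76 mOsm/kg

327.8 mOsm/kg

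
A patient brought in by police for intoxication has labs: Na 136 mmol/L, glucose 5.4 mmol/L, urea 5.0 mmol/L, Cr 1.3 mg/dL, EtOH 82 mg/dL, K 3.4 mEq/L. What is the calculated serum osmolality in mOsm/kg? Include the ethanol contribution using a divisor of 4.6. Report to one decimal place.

Calculated osmolality = 2·Na + glucose + urea + ethanol/4.6
= 2·136 + 5.4 + 5 + 82/4.6
= 272 + 5.40 + 5 + 17.83
= 300.23 mOsm/kg

300.2 mOsm/kg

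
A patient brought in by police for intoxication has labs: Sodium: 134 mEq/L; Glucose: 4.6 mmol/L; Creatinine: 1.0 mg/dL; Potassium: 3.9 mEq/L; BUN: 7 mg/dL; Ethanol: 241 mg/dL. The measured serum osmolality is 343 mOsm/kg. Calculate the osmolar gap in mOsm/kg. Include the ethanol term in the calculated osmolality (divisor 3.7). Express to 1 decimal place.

Calculated osmolality = 2·Na + glucose + BUN/2.8 + ethanol/3.7
= 2·134 + 4.6 + 7/2.8 + 241/3.7
= 268 + 4.60 + 2.50 + 65.14
= 340.24 mOsm/kg ≈ 340.2 mOsm/kg
Osmolar gap = measured − calculated = 343 − 340.2 = 2.8 mOsm/kg

2.8 mOsm/kg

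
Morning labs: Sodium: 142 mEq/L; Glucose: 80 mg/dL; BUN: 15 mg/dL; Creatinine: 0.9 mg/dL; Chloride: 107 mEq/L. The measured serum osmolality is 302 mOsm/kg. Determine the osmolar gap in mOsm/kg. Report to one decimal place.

Calculated osmolality = 2·Na + glucose/18 + BUN/2.8
= 2·142 + 80/18 + 15/2.8
= 284 + 4.44 + 5.36
= 293.8 mOsm/kg ≈ 293.8 mOsm/kg
Osmolar gap = measured − calculated = 302 − 293.8 = 8.2 mOsm/kg

8.2 mOsm/kg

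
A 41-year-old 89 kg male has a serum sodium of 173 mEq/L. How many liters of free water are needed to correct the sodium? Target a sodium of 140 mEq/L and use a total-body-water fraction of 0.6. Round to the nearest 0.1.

12.6 L

TBW = 0.6 · 89 = 53.4 L
Free water deficit = TBW · (Na/140 − 1)
= 53.4 · (173/140 − 1)
= 53.4 · 0.2357
= 12.59 L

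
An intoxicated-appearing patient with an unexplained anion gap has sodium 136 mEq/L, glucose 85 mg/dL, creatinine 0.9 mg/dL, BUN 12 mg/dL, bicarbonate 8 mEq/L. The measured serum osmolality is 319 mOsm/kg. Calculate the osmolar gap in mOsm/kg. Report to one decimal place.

Calculated osmolality = 2·Na + glucose/18 + BUN/2.8
= 2·136 + 85/18 + 12/2.8
= 272 + 4.72 + 4.29
= 281.01 mOsm/kg ≈ 281.0 mOsm/kg
Osmolar gap = measured − calculated = 319 − 281.0 = 38.0 mOsm/kg

38.0 mOsm/kg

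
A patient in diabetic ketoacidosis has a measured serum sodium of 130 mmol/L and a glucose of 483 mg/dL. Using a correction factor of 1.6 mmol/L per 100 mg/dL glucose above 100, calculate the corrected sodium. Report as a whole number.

Corrected Na = measured Na + 1.6 · (glucose − 100)/100
= 130 + 1.6 · (483 − 100)/100
= 130 + 6.1
= 136.1 mmol/L

136 mmol/L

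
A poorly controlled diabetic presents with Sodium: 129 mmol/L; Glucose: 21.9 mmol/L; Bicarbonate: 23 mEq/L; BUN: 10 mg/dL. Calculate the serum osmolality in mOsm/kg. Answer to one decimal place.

Calculated osmolality = 2·Na + glucose + BUN/2.8
= 2·129 + 21.9 + 10/2.8
= 258 + 21.90 + 3.57
= 283.47 mOsm/kg

283.5 mOsm/kg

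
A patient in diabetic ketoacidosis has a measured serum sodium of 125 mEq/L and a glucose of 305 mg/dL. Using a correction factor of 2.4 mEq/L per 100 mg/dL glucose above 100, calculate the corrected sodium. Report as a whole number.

130 mEq/L

Corrected Na = measured Na + 2.4 · (glucose − 100)/100
= 125 + 2.4 · (305 − 100)/100
= 125 + 4.9
= 129.9 mEq/L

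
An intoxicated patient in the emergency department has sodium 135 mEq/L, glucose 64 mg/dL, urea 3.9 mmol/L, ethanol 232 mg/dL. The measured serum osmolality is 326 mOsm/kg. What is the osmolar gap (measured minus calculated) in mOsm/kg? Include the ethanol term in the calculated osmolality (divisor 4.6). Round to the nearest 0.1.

-1.9 mOsm/kg

Calculated osmolality = 2·Na + glucose/18 + urea + ethanol/4.6
= 2·135 + 64/18 + 3.9 + 232/4.6
= 270 + 3.56 + 3.90 + 50.43
= 327.89 mOsm/kg ≈ 327.9 mOsm/kg
Osmolar gap = measured − calculated = 326 − 327.9 = -1.9 mOsm/kg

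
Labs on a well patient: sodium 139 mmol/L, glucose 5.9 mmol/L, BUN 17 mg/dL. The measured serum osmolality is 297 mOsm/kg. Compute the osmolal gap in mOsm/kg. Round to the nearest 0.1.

7.0 mOsm/kg

Calculated osmolality = 2·Na + glucose + BUN/2.8
= 2·139 + 5.9 + 17/2.8
= 278 + 5.90 + 6.07
= 289.97 mOsm/kg ≈ 290.0 mOsm/kg
Osmolar gap = measured − calculated = 297 − 290.0 = 7.0 mOsm/kg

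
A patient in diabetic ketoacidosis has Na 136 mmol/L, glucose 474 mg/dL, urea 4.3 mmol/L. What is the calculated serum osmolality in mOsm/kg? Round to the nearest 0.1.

302.6 mOsm/kg

Calculated osmolality = 2·Na + glucose/18 + urea
= 2·136 + 474/18 + 4.3
= 272 + 26.33 + 4.30
= 302.63 mOsm/kg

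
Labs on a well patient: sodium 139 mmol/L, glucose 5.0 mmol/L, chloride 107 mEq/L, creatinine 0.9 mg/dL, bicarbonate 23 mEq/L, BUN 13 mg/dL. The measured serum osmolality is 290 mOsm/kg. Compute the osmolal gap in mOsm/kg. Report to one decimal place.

2.4 mOsm/kg

Calculated osmolality = 2·Na + glucose + BUN/2.8
= 2·139 + 5 + 13/2.8
= 278 + 5 + 4.64
= 287.64 mOsm/kg ≈ 287.6 mOsm/kg
Osmolar gap = measured − calculated = 290 − 287.6 = 2.4 mOsm/kg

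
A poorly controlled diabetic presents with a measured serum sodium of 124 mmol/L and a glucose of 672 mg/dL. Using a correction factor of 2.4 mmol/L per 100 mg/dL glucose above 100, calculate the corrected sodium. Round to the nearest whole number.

Corrected Na = measured Na + 2.4 · (glucose − 100)/100
= 124 + 2.4 · (672 − 100)/100
= 124 + 13.7
= 137.7 mmol/L

138 mmol/L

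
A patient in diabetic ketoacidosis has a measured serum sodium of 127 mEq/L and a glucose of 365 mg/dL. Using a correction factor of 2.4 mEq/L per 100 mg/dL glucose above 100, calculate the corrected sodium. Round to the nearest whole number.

Corrected Na = measured Na + 2.4 · (glucose − 100)/100
= 127 + 2.4 · (365 − 100)/100
= 127 + 6.4
= 133.4 mEq/L

133 mEq/L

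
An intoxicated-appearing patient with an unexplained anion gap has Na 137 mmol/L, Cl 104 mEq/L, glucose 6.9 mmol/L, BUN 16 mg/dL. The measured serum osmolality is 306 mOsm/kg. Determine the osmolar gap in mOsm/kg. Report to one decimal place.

Calculated osmolality = 2·Na + glucose + BUN/2.8
= 2·137 + 6.9 + 16/2.8
= 274 + 6.90 + 5.71
= 286.61 mOsm/kg ≈ 286.6 mOsm/kg
Osmolar gap = measured − calculated = 306 − 286.6 = 19.4 mOsm/kg

19.4 mOsm/kg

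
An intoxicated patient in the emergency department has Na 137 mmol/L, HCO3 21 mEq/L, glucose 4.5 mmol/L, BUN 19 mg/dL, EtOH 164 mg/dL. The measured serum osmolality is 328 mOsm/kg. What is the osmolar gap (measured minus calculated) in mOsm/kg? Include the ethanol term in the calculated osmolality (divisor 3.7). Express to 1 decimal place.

-1.6 mOsm/kg

Calculated osmolality = 2·Na + glucose + BUN/2.8 + ethanol/3.7
= 2·137 + 4.5 + 19/2.8 + 164/3.7
= 274 + 4.50 + 6.79 + 44.32
= 329.61 mOsm/kg ≈ 329.6 mOsm/kg
Osmolar gap = measured − calculated = 328 − 329.6 = -1.6 mOsm/kg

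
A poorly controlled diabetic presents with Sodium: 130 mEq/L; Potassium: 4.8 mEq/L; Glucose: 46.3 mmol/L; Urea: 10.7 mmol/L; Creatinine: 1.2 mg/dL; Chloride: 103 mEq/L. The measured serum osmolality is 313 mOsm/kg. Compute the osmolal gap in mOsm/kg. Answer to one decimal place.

-4.0 mOsm/kg

Calculated osmolality = 2·Na + glucose + urea
= 2·130 + 46.3 + 10.7
= 260 + 46.30 + 10.70
= 317 mOsm/kg ≈ 317.0 mOsm/kg
Osmolar gap = measured − calculated = 313 − 317.0 = -4.0 mOsm/kg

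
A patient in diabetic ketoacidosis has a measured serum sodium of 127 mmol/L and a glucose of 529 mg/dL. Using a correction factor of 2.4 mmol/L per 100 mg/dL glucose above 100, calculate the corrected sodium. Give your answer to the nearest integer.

137 mmol/L

Corrected Na = measured Na + 2.4 · (glucose − 100)/100
= 127 + 2.4 · (529 − 100)/100
= 127 + 10.3
= 137.3 mmol/L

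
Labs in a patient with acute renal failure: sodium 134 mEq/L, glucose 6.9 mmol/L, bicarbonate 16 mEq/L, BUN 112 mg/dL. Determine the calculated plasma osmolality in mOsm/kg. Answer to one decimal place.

Calculated osmolality = 2·Na + glucose + BUN/2.8
= 2·134 + 6.9 + 112/2.8
= 268 + 6.90 + 40
= 314.9 mOsm/kg

314.9 mOsm/kg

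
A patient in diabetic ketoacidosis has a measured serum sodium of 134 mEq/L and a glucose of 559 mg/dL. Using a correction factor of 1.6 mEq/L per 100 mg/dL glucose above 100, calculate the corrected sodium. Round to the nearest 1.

Corrected Na = measured Na + 1.6 · (glucose − 100)/100
= 134 + 1.6 · (559 − 100)/100
= 134 + 7.3
= 141.3 mEq/L

141 mEq/L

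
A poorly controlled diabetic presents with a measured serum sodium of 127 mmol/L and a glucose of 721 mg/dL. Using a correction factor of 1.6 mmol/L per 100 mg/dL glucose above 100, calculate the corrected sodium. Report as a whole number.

137 mmol/L

Corrected Na = measured Na + 1.6 · (glucose − 100)/100
= 127 + 1.6 · (721 − 100)/100
= 127 + 9.9
= 136.9 mmol/L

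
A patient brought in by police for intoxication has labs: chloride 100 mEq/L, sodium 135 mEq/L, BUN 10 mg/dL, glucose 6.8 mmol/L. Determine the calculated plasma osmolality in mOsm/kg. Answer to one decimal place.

Calculated osmolality = 2·Na + glucose + BUN/2.8
= 2·135 + 6.8 + 10/2.8
= 270 + 6.80 + 3.57
= 280.37 mOsm/kg

280.4 mOsm/kg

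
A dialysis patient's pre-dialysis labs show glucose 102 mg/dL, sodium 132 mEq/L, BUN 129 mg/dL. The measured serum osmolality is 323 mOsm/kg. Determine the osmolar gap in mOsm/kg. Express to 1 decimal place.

7.3 mOsm/kg

Calculated osmolality = 2·Na + glucose/18 + BUN/2.8
= 2·132 + 102/18 + 129/2.8
= 264 + 5.67 + 46.07
= 315.74 mOsm/kg ≈ 315.7 mOsm/kg
Osmolar gap = measured − calculated = 323 − 315.7 = 7.3 mOsm/kg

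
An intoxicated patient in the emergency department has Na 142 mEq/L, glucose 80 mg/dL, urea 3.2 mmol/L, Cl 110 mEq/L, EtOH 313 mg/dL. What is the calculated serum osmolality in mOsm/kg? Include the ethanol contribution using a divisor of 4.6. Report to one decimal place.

359.7 mOsm/kg

Calculated osmolality = 2·Na + glucose/18 + urea + ethanol/4.6
= 2·142 + 80/18 + 3.2 + 313/4.6
= 284 + 4.44 + 3.20 + 68.04
= 359.68 mOsm/kg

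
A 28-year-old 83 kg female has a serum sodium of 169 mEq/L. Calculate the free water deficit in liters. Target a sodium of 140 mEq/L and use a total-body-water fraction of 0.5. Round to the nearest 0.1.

8.6 L

TBW = 0.5 · 83 = 41.5 L
Free water deficit = TBW · (Na/140 − 1)
= 41.5 · (169/140 − 1)
= 41.5 · 0.2071
= 8.59 L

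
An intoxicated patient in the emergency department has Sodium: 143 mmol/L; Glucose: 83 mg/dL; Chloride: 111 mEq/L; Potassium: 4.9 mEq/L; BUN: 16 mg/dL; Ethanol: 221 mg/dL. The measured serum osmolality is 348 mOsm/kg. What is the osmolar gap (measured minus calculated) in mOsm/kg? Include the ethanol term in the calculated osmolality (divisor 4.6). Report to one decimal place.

Calculated osmolality = 2·Na + glucose/18 + BUN/2.8 + ethanol/4.6
= 2·143 + 83/18 + 16/2.8 + 221/4.6
= 286 + 4.61 + 5.71 + 48.04
= 344.36 mOsm/kg ≈ 344.4 mOsm/kg
Osmolar gap = measured − calculated = 348 − 344.4 = 3.6 mOsm/kg

3.6 mOsm/kg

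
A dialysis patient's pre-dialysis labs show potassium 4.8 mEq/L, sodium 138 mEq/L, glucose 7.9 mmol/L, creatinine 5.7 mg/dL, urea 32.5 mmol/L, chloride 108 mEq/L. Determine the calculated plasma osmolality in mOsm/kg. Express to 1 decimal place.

Calculated osmolality = 2·Na + glucose + urea
= 2·138 + 7.9 + 32.5
= 276 + 7.90 + 32.50
= 316.4 mOsm/kg

316.4 mOsm/kg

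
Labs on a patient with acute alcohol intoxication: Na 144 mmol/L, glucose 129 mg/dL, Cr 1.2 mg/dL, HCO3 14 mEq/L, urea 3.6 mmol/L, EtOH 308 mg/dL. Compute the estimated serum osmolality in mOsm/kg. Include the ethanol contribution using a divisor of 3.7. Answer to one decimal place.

Calculated osmolality = 2·Na + glucose/18 + urea + ethanol/3.7
= 2·144 + 129/18 + 3.6 + 308/3.7
= 288 + 7.17 + 3.60 + 83.24
= 382.01 mOsm/kg

382.0 mOsm/kg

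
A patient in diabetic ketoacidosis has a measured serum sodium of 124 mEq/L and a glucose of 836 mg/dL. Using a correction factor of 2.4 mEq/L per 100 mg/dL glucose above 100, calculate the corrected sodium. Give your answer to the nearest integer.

142 mEq/L

Corrected Na = measured Na + 2.4 · (glucose − 100)/100
= 124 + 2.4 · (836 − 100)/100
= 124 + 17.7
= 141.7 mEq/L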